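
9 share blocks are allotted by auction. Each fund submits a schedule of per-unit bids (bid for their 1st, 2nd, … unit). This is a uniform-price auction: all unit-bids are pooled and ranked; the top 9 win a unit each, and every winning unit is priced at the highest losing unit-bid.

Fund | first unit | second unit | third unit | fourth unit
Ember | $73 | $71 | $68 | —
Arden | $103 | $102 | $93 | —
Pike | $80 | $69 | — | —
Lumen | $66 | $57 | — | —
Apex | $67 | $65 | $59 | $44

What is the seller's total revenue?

Total revenue: $594

All unit-bids, highest first — top 9: 103 (Arden-1), 102 (Arden-2), 93 (Arden-3), 80 (Pike-1), 73 (Ember-1), 71 (Ember-2), 69 (Pike-2), 68 (Ember-3), 67 (Apex-1)
First bid not allocated: $66.
Allocation: Apex 1, Arden 3, Ember 3, Pike 2. Every unit priced at $66.
Revenue = 9 × 66 = $594.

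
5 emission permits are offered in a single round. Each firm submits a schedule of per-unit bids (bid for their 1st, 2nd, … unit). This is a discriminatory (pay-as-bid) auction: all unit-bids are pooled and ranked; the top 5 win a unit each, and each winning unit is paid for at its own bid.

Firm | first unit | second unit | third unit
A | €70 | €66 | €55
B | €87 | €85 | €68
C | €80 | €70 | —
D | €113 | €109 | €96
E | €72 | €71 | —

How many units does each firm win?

B 2, D 3

Pooled unit-bids ranked (top 5): 113 (D-1), 109 (D-2), 96 (D-3), 87 (B-1), 85 (B-2)
Next rejected bid: €80 (not a price — pay-as-bid).
Allocation: B 2, D 3.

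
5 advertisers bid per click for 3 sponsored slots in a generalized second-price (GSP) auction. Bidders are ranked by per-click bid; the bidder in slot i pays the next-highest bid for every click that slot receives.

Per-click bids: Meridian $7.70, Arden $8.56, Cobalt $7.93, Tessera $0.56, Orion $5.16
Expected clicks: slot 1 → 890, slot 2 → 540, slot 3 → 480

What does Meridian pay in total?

Meridian pays $2476.80

Sorting advertisers: $8.56 (Arden) > $7.93 (Cobalt) > $7.70 (Meridian) > $5.16 (Orion) > …
Meridian holds slot 3 → pays next bid $5.16 × 480 clicks = $2476.80.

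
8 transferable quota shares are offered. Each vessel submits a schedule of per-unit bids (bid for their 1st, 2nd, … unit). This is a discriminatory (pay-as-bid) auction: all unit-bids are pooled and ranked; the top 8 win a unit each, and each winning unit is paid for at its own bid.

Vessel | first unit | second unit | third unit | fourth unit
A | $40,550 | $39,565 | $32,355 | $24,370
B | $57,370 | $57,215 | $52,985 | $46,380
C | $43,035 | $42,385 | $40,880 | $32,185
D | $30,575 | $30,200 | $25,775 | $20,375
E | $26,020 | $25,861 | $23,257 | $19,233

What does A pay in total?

A pays $40,550

Merging the schedules and taking the best 8: 57,370 (B-1), 57,215 (B-2), 52,985 (B-3), 46,380 (B-4), 43,035 (C-1), 42,385 (C-2), 40,880 (C-3), 40,550 (A-1)
Next rejected bid: $39,565 (not a price — pay-as-bid).
A's winning unit-bids: 40,550 = $40,550.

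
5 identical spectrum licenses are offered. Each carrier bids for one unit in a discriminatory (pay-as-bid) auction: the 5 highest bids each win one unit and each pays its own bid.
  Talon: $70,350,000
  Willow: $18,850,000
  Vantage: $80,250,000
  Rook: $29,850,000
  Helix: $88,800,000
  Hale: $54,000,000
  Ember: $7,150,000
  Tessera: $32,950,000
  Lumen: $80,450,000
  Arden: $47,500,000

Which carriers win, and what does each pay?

Helix $88,800,000, Lumen $80,450,000, Vantage $80,250,000, Talon $70,350,000, Hale $54,000,000

Ordering the bids: 88,800,000 (Helix), 80,450,000 (Lumen), 80,250,000 (Vantage), 70,350,000 (Talon), 54,000,000 (Hale), 47,500,000 (Arden), 32,950,000 (Tessera), …
The 5 highest are Helix, Lumen, Vantage, Talon, Hale.
Each winner pays its own bid: Helix $88,800,000, Lumen $80,450,000, Vantage $80,250,000, Talon $70,350,000, Hale $54,000,000.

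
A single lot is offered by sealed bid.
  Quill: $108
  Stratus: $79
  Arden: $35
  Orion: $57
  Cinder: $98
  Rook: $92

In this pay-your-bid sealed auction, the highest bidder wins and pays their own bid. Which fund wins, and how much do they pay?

Rule: the highest bidder wins and pays their own bid.
Sorting bids: 108 (Quill) > 98 (Cinder) > 92 (Rook) > 79 (Stratus) > 57 (Orion) > 35 (Arden)
First-price: Quill pays what they bid, $108.

Quill pays $108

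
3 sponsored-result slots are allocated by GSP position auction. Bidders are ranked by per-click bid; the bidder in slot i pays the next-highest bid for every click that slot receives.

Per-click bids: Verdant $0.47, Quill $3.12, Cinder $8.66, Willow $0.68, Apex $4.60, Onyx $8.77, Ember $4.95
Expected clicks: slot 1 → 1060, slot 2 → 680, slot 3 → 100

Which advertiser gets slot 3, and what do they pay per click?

Ember; $4.60 per click

Ranked by bid: $8.77 (Onyx) > $8.66 (Cinder) > $4.95 (Ember) > $4.60 (Apex) > …
Slot 3 goes to the third-ranked bidder, Ember, who pays the next bid down: $4.60/click.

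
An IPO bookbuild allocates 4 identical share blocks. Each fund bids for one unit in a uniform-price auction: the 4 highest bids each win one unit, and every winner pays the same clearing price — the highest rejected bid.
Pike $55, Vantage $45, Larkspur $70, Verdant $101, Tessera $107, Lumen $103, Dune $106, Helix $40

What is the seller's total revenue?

Total revenue: $280

Sorting: 107 (Tessera), 106 (Dune), 103 (Lumen), 101 (Verdant), 70 (Larkspur), 55 (Pike), …
The 4 highest are Tessera, Dune, Lumen, Verdant.
First losing bid is Larkspur's $70, which sets the uniform price.
Total revenue = 4 × $70 = $280.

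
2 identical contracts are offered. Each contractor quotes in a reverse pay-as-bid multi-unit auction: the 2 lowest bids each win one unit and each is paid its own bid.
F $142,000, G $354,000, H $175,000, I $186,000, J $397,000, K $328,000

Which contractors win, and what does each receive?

Ordering the bids: 142,000 (F), 175,000 (H), 186,000 (I), 328,000 (K), …
The 2 lowest are F, H.
Each winner is paid its own bid: F $142,000, H $175,000.

F $142,000, H $175,000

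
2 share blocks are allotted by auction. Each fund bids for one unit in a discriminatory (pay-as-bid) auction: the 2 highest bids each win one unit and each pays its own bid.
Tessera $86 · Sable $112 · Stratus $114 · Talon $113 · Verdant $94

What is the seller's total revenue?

Bids ranked high→low: 114 (Stratus), 113 (Talon), 112 (Sable), 94 (Verdant), …
Winners (2 units): Stratus, Talon.
Total revenue = 114 + 113 = $227.

Total revenue: $227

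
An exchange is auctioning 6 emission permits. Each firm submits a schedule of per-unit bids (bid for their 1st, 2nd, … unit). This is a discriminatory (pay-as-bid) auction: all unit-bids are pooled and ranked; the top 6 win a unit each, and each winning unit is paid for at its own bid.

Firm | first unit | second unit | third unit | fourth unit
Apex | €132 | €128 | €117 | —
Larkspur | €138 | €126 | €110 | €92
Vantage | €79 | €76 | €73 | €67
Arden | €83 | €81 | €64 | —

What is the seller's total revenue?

Merging the schedules and taking the best 6: 138 (Larkspur-1), 132 (Apex-1), 128 (Apex-2), 126 (Larkspur-2), 117 (Apex-3), 110 (Larkspur-3)
Next rejected bid: €92 (not a price — pay-as-bid).
Each winning unit pays its own bid.
Revenue = 138 + 132 + 128 + 126 + 117 + 110 = €751.

Total revenue: €751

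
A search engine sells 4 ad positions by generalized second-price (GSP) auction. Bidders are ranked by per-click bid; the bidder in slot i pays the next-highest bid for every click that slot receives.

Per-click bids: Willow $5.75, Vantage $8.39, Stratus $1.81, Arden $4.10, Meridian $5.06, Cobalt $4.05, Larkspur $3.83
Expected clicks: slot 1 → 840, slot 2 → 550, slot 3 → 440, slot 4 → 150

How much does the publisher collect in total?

Per-click bids in order: $8.39 (Vantage) > $5.75 (Willow) > $5.06 (Meridian) > $4.10 (Arden) > $4.05 (Cobalt) > …
Slot 1: Vantage pays $5.75 × 840 = $4830.00
Slot 2: Willow pays $5.06 × 550 = $2783.00
Slot 3: Meridian pays $4.10 × 440 = $1804.00
Slot 4: Arden pays $4.05 × 150 = $607.50
Total = $10024.50

Total revenue: $10024.50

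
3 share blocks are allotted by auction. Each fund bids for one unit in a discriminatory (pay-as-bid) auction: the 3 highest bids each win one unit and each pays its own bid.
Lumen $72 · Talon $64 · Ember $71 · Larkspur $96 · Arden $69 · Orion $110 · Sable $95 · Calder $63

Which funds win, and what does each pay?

Ordering the bids: 110 (Orion), 96 (Larkspur), 95 (Sable), 72 (Lumen), 71 (Ember), …
Top 3: Orion, Larkspur, Sable.
Each winner pays its own bid: Orion $110, Larkspur $96, Sable $95.

Orion $110, Larkspur $96, Sable $95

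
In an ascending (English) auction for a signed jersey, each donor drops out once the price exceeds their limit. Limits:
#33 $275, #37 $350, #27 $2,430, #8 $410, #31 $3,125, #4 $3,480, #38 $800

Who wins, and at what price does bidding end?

Limits ranked: 3,480 (#4) > 3,125 (#31) > 2,430 (#27) > 800 (#38) > 410 (#8) > 350 (#37) > …
#31 is the last rival to drop out, at $3,125; #4 remains and wins at that price.

#4 wins at $3,125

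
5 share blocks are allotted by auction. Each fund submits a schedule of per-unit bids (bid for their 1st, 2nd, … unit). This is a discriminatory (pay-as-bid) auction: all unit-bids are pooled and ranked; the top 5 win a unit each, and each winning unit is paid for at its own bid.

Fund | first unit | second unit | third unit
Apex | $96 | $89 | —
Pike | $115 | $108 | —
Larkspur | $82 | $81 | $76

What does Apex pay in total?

Merging the schedules and taking the best 5: 115 (Pike-1), 108 (Pike-2), 96 (Apex-1), 89 (Apex-2), 82 (Larkspur-1)
Next rejected bid: $81 (not a price — pay-as-bid).
Apex's winning unit-bids: 96 + 89 = $185.

Apex pays $185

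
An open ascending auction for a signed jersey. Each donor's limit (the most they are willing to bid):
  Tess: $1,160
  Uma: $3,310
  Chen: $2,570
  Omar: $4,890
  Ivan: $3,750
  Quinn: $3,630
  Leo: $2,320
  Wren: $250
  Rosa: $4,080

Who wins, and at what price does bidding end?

Sorting limits: 4,890 (Omar) > 4,080 (Rosa) > 3,750 (Ivan) > 3,630 (Quinn) > 3,310 (Uma) > 2,570 (Chen) > …
Once the price passes $4,080, only Omar is left; the hammer falls at Rosa's limit of $4,080.

Omar wins at $4,080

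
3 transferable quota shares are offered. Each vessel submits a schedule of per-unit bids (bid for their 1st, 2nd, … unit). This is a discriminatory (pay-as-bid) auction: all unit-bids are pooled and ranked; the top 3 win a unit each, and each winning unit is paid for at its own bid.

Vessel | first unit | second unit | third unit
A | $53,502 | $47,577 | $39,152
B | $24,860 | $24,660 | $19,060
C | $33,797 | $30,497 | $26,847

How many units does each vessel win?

Merging the schedules and taking the best 3: 53,502 (A-1), 47,577 (A-2), 39,152 (A-3)
Next rejected bid: $33,797 (not a price — pay-as-bid).
Allocation: A 3.

A 3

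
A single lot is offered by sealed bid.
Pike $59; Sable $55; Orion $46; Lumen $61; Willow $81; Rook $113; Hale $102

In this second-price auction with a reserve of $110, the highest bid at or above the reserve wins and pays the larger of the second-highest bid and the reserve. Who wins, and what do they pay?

Rook pays $110

Sorting bids: 113 (Rook) > 102 (Hale) > 81 (Willow) > 61 (Lumen) > 59 (Pike) > 55 (Sable) > …
Rook has the top bid at or above the reserve ($113).
Second-highest bid $102 is below the reserve $110, so the reserve binds → payment $110.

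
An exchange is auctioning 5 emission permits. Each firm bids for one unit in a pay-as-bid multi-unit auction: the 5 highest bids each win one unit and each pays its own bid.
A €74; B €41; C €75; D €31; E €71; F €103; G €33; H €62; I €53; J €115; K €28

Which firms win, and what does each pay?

Ordering the bids: 115 (J), 103 (F), 75 (C), 74 (A), 71 (E), 62 (H), 53 (I), …
Winners (5 units): J, F, C, A, E.
Each winner pays its own bid: J €115, F €103, C €75, A €74, E €71.

J €115, F €103, C €75, A €74, E €71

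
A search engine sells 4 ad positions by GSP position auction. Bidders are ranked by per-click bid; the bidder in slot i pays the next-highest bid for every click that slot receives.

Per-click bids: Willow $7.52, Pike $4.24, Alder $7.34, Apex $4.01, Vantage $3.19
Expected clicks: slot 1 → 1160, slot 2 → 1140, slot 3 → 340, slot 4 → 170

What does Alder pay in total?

Ranked by bid: $7.52 (Willow) > $7.34 (Alder) > $4.24 (Pike) > $4.01 (Apex) > $3.19 (Vantage)
Alder holds slot 2 → pays next bid $4.24 × 1140 clicks = $4833.60.

Alder pays $4833.60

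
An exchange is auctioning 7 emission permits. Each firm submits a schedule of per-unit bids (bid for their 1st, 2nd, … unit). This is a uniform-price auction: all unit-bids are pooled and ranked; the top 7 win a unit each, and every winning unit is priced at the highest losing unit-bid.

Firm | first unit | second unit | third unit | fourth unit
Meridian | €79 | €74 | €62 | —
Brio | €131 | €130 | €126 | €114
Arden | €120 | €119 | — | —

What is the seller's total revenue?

Total revenue: €518

Pooled unit-bids ranked (top 7): 131 (Brio-1), 130 (Brio-2), 126 (Brio-3), 120 (Arden-1), 119 (Arden-2), 114 (Brio-4), 79 (Meridian-1)
Highest rejected unit-bid = €74.
Allocation: Arden 2, Brio 4, Meridian 1. Every unit priced at €74.
Revenue = 7 × 74 = €518.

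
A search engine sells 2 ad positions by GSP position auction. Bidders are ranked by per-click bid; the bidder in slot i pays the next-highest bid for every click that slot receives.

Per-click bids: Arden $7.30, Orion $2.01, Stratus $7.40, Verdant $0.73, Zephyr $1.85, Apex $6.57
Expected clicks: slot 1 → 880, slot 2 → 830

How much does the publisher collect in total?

Per-click bids in order: $7.40 (Stratus) > $7.30 (Arden) > $6.57 (Apex) > …
Slot 1: Stratus pays $7.30 × 880 = $6424.00
Slot 2: Arden pays $6.57 × 830 = $5453.10
Total = $11877.10

Total revenue: $11877.10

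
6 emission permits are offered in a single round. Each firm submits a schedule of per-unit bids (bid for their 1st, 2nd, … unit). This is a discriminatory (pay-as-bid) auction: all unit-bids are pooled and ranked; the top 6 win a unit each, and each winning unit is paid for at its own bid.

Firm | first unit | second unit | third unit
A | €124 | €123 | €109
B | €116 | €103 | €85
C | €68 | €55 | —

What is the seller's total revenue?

Total revenue: €660

All unit-bids, highest first — top 6: 124 (A-1), 123 (A-2), 116 (B-1), 109 (A-3), 103 (B-2), 85 (B-3)
Next rejected bid: €68 (not a price — pay-as-bid).
Each winning unit pays its own bid.
Revenue = 124 + 123 + 116 + 109 + 103 + 85 = €660.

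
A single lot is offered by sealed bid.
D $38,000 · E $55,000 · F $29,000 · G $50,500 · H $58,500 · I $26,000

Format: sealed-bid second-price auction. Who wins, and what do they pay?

H pays $55,000

Bids in order: 58,500 (H) > 55,000 (E) > 50,500 (G) > 38,000 (D) > 29,000 (F) > 26,000 (I)
H is highest; pays the second-highest bid, $55,000.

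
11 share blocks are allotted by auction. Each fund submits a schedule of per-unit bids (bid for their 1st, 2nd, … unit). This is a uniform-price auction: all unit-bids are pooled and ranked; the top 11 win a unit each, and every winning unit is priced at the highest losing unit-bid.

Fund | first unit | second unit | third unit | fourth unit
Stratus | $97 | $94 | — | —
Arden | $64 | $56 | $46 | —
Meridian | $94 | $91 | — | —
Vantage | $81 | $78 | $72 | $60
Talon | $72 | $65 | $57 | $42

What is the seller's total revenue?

Total revenue: $627

All unit-bids, highest first — top 11: 97 (Stratus-1), 94 (Stratus-2), 94 (Meridian-1), 91 (Meridian-2), 81 (Vantage-1), 78 (Vantage-2), 72 (Vantage-3), 72 (Talon-1), 65 (Talon-2), 64 (Arden-1), 60 (Vantage-4)
The (k+1)-th unit-bid is $57.
Allocation: Arden 1, Meridian 2, Stratus 2, Talon 2, Vantage 4. Every unit priced at $57.
Revenue = 11 × 57 = $627.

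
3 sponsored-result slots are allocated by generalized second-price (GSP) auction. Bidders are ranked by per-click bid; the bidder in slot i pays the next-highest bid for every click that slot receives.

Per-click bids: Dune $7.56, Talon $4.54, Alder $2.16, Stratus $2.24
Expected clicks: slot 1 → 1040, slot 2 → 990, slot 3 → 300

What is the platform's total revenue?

Total revenue: $7587.20

Ranked by bid: $7.56 (Dune) > $4.54 (Talon) > $2.24 (Stratus) > $2.16 (Alder)
Slot 1: Dune pays $4.54 × 1040 = $4721.60
Slot 2: Talon pays $2.24 × 990 = $2217.60
Slot 3: Stratus pays $2.16 × 300 = $648.00
Total = $7587.20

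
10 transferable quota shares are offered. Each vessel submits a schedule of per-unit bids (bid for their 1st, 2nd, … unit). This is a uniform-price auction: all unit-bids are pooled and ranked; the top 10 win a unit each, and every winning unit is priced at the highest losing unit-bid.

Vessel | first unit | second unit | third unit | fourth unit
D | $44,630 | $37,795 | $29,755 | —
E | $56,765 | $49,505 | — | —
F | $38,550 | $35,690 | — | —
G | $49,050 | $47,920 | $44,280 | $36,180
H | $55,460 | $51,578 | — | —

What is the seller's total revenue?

Total revenue: $361,800

Pooled unit-bids ranked (top 10): 56,765 (E-1), 55,460 (H-1), 51,578 (H-2), 49,505 (E-2), 49,050 (G-1), 47,920 (G-2), 44,630 (D-1), 44,280 (G-3), 38,550 (F-1), 37,795 (D-2)
The (k+1)-th unit-bid is $36,180.
Allocation: D 2, E 2, F 1, G 3, H 2. Every unit priced at $36,180.
Revenue = 10 × 36,180 = $361,800.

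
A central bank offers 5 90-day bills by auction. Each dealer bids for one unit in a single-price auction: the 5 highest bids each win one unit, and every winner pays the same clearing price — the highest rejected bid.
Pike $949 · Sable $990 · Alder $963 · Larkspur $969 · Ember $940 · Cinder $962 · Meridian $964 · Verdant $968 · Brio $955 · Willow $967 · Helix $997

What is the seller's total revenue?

Total revenue: $4,820

Sorting: 997 (Helix), 990 (Sable), 969 (Larkspur), 968 (Verdant), 967 (Willow), 964 (Meridian), 963 (Alder), …
The 5 highest are Helix, Sable, Larkspur, Verdant, Willow.
Clearing price = highest rejected bid = $964.
Total revenue = 5 × $964 = $4,820.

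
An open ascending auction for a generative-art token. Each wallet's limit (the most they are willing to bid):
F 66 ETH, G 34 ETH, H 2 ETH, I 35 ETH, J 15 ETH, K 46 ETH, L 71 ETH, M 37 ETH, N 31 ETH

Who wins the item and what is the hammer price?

Limits ranked: 71 (L) > 66 (F) > 46 (K) > 37 (M) > 35 (I) > 34 (G) > …
Bidding ends when F exits at 66 ETH; L takes it.

L wins at 66 ETH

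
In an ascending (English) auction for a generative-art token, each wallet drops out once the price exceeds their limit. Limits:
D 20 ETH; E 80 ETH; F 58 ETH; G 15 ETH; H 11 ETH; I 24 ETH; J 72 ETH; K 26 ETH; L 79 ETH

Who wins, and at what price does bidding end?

Sorting limits: 80 (E) > 79 (L) > 72 (J) > 58 (F) > 26 (K) > 24 (I) > …
L is the last rival to drop out, at 79 ETH; E remains and wins at that price.

E wins at 79 ETH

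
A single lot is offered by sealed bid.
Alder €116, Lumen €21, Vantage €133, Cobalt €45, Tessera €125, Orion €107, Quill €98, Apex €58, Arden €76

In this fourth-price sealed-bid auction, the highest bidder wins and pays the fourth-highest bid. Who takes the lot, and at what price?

Bids ranked: 133 (Vantage) > 125 (Tessera) > 116 (Alder) > 107 (Orion) > 98 (Quill) > 76 (Arden) > …
Vantage is highest; pays the fourth-highest bid, €107.

Vantage pays €107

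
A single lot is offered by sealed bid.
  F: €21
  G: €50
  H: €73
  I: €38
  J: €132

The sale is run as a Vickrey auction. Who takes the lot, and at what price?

Sorting bids: 132 (J) > 73 (H) > 50 (G) > 38 (I) > 21 (F)
J wins with the highest bid; price is set by the runner-up at €73.

J pays €73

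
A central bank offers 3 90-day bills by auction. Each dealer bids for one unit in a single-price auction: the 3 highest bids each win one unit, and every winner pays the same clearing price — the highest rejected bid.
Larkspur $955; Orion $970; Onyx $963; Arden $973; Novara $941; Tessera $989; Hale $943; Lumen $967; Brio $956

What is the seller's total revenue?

Total revenue: $2,901

Sorting: 989 (Tessera), 973 (Arden), 970 (Orion), 967 (Lumen), 963 (Onyx), …
Top 3: Tessera, Arden, Orion.
First losing bid is Lumen's $967, which sets the uniform price.
Total revenue = 3 × $967 = $2,901.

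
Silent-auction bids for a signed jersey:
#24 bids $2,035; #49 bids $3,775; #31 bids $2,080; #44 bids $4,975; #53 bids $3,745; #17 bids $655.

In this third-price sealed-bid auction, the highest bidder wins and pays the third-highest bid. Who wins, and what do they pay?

Sorting bids: 4,975 (#44) > 3,775 (#49) > 3,745 (#53) > 2,080 (#31) > 2,035 (#24) > 655 (#17)
#44 is highest; pays the third-highest bid, $3,745.

#44 pays $3,745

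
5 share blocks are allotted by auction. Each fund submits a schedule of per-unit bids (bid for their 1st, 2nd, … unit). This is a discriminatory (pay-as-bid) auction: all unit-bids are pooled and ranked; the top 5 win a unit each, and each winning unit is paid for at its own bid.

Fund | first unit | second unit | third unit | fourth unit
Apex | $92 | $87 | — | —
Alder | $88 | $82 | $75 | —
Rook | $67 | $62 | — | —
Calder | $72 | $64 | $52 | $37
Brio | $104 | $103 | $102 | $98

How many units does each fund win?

All unit-bids, highest first — top 5: 104 (Brio-1), 103 (Brio-2), 102 (Brio-3), 98 (Brio-4), 92 (Apex-1)
Next rejected bid: $88 (not a price — pay-as-bid).
Allocation: Apex 1, Brio 4.

Apex 1, Brio 4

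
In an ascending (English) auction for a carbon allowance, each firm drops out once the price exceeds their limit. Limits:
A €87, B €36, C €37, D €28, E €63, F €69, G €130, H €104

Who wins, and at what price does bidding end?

Ascending (English) auction: the price rises until one bidder remains; the winner pays the price at which the last rival dropped out.
Limits in order: 130 (G) > 104 (H) > 87 (A) > 69 (F) > 63 (E) > 37 (C) > …
Once the price passes €104, only G is left; the hammer falls at H's limit of €104.

G wins at €104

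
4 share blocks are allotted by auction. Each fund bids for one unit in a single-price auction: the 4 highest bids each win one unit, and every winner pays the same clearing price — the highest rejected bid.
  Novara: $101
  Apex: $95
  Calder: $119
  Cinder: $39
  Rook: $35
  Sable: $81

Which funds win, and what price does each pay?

Sorting: 119 (Calder), 101 (Novara), 95 (Apex), 81 (Sable), 39 (Cinder), 35 (Rook)
The 4 highest are Calder, Novara, Apex, Sable.
Highest unsuccessful bid: $39 → clearing price.

Calder, Novara, Apex, Sable; each pays $39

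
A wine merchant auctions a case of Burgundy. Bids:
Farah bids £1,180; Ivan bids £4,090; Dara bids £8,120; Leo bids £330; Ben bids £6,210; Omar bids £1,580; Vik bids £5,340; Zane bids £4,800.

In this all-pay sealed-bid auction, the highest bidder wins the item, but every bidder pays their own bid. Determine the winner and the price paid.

Rule: the highest bidder wins the item, but every bidder pays their own bid.
Bids ranked: 8,120 (Dara) > 6,210 (Ben) > 5,340 (Vik) > 4,800 (Zane) > 4,090 (Ivan) > 1,580 (Omar) > …
Dara is highest and takes the item; every bidder forfeits their bid.

Dara pays £8,120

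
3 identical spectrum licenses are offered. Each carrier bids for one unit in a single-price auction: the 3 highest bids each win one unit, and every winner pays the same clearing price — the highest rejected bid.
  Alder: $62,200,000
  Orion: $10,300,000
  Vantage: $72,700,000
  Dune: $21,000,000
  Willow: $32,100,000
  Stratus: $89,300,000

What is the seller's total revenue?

Total revenue: $96,300,000

Ordering the bids: 89,300,000 (Stratus), 72,700,000 (Vantage), 62,200,000 (Alder), 32,100,000 (Willow), 21,000,000 (Dune), …
Winners (3 units): Stratus, Vantage, Alder.
Clearing price = highest rejected bid = $32,100,000.
Total revenue = 3 × $32,100,000 = $96,300,000.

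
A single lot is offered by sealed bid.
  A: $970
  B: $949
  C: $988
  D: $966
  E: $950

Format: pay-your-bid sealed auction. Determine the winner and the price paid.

C pays $988

Rule: the highest bidder wins and pays their own bid.
Bids ranked: 988 (C) > 970 (A) > 966 (D) > 950 (E) > 949 (B)
C is highest → pays own bid, $988.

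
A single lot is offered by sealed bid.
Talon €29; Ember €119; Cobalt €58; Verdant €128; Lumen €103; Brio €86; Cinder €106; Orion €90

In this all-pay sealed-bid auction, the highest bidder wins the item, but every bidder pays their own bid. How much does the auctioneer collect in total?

Total revenue: €719

All-pay sealed-bid auction: the highest bidder wins the item, but every bidder pays their own bid.
Bids ranked: 128 (Verdant) > 119 (Ember) > 106 (Cinder) > 103 (Lumen) > 90 (Orion) > 86 (Brio) > …
Every bidder forfeits their bid regardless of winning.
Revenue = 29 + 119 + 58 + 128 + 103 + 86 + 106 + 90 = €719.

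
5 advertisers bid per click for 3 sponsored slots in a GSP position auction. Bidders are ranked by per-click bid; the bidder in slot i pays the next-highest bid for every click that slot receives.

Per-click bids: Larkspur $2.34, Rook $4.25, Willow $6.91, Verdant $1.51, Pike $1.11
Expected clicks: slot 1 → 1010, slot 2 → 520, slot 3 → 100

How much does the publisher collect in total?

Per-click bids in order: $6.91 (Willow) > $4.25 (Rook) > $2.34 (Larkspur) > $1.51 (Verdant) > …
Slot 1: Willow pays $4.25 × 1010 = $4292.50
Slot 2: Rook pays $2.34 × 520 = $1216.80
Slot 3: Larkspur pays $1.51 × 100 = $151.00
Total = $5660.30

Total revenue: $5660.30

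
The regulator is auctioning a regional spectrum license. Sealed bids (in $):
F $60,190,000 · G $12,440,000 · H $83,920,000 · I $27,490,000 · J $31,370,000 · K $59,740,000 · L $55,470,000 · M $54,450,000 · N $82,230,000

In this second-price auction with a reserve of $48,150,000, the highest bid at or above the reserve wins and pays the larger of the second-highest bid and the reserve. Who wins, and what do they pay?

H pays $82,230,000

Bids ranked: 83,920,000 (H) > 82,230,000 (N) > 60,190,000 (F) > 59,740,000 (K) > 55,470,000 (L) > 54,450,000 (M) > …
Highest eligible bid: H at $83,920,000.
max(second-highest $82,230,000, reserve $48,150,000) = $82,230,000; the reserve does not bind.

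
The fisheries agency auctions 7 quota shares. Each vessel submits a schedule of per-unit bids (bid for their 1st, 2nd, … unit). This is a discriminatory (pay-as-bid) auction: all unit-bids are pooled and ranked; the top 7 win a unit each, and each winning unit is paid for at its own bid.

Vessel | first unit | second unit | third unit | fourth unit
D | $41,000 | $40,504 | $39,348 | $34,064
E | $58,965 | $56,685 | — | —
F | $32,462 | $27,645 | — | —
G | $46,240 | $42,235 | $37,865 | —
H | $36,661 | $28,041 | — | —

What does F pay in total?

All unit-bids, highest first — top 7: 58,965 (E-1), 56,685 (E-2), 46,240 (G-1), 42,235 (G-2), 41,000 (D-1), 40,504 (D-2), 39,348 (D-3)
Next rejected bid: $37,865 (not a price — pay-as-bid).
F wins no units.

F pays $0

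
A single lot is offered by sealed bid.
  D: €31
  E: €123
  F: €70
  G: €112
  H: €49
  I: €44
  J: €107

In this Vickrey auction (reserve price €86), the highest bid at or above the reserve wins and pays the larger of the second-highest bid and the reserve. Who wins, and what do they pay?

Sorting bids: 123 (E) > 112 (G) > 107 (J) > 70 (F) > 49 (H) > 44 (I) > …
E has the top bid at or above the reserve (€123).
max(second-highest €112, reserve €86) = €112; the reserve does not bind.

E pays €112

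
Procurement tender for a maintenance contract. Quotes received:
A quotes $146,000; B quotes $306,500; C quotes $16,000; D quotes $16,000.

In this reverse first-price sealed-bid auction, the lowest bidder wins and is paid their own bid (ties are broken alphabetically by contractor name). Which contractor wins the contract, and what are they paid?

C is paid $16,000

Rule: the lowest bidder wins and is paid their own bid.
Bids in order: 16,000 (C) < 16,000 (D) < 146,000 (A) < 306,500 (B)
Tie at $16,000 → C wins by tie-break.
C has the lowest bid and is paid exactly that: $16,000.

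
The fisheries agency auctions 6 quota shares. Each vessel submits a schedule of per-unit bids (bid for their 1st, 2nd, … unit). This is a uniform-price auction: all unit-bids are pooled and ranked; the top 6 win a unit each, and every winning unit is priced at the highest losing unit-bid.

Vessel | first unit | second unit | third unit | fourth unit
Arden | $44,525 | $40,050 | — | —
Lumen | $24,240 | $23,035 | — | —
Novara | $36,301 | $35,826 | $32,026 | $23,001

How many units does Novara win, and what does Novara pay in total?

Pooled unit-bids ranked (top 6): 44,525 (Arden-1), 40,050 (Arden-2), 36,301 (Novara-1), 35,826 (Novara-2), 32,026 (Novara-3), 24,240 (Lumen-1)
The (k+1)-th unit-bid is $23,035.
Novara wins 3 unit(s) at $23,035 each.

Novara: 3 units, pays $69,105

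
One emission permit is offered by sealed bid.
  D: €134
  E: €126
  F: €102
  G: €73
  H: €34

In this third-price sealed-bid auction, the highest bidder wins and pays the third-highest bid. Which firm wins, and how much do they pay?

D pays €102

Third-price sealed-bid auction: the highest bidder wins and pays the third-highest bid.
Bids ranked: 134 (D) > 126 (E) > 102 (F) > 73 (G) > 34 (H)
D is highest; pays the third-highest bid, €102.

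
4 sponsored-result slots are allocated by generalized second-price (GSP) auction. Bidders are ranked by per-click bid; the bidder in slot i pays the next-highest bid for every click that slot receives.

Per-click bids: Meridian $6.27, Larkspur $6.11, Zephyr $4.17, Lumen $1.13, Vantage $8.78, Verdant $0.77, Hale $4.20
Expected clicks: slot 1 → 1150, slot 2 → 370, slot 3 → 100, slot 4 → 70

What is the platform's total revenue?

Total revenue: $10183.10

Ranked by bid: $8.78 (Vantage) > $6.27 (Meridian) > $6.11 (Larkspur) > $4.20 (Hale) > $4.17 (Zephyr) > …
Slot 1: Vantage pays $6.27 × 1150 = $7210.50
Slot 2: Meridian pays $6.11 × 370 = $2260.70
Slot 3: Larkspur pays $4.20 × 100 = $420.00
Slot 4: Hale pays $4.17 × 70 = $291.90
Total = $10183.10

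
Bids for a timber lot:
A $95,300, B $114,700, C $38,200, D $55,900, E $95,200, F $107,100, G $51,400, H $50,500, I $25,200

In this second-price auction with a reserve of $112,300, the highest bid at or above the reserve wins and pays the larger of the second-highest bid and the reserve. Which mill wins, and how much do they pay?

Sorting bids: 114,700 (B) > 107,100 (F) > 95,300 (A) > 95,200 (E) > 55,900 (D) > 51,400 (G) > …
B has the top bid at or above the reserve ($114,700).
Second-highest bid $107,100 is below the reserve $112,300, so the reserve binds → payment $112,300.

B pays $112,300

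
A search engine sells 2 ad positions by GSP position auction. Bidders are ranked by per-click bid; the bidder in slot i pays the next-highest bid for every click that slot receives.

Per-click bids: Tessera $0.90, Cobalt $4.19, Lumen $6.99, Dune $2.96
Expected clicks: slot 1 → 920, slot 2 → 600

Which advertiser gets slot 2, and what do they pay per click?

Ranked by bid: $6.99 (Lumen) > $4.19 (Cobalt) > $2.96 (Dune) > …
Slot 2 goes to the second-ranked bidder, Cobalt, who pays the next bid down: $2.96/click.

Cobalt; $2.96 per click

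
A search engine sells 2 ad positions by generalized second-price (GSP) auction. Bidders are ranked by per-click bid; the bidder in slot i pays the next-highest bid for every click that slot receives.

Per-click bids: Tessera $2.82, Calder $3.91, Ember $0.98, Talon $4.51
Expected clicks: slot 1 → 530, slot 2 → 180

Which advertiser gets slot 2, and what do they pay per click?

Sorting advertisers: $4.51 (Talon) > $3.91 (Calder) > $2.82 (Tessera) > …
Slot 2 goes to the second-ranked bidder, Calder, who pays the next bid down: $2.82/click.

Calder; $2.82 per click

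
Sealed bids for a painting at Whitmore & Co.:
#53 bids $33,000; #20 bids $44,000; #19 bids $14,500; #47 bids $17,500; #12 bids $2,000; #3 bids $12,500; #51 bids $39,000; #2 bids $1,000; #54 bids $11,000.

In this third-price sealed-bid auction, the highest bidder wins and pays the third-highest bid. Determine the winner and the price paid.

#20 pays $33,000

Rule: the highest bidder wins and pays the third-highest bid.
Sorting bids: 44,000 (#20) > 39,000 (#51) > 33,000 (#53) > 17,500 (#47) > 14,500 (#19) > 12,500 (#3) > …
#20 is highest; pays the third-highest bid, $33,000.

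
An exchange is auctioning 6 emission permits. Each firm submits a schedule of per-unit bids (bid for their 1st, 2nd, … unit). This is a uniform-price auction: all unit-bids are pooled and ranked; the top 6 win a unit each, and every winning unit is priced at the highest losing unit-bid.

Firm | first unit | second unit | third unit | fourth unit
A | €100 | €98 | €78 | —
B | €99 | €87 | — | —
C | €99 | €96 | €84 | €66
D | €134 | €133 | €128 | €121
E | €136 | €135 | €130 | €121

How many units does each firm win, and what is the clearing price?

D 3, E 3; clearing price €121

Pooled unit-bids ranked (top 6): 136 (E-1), 135 (E-2), 134 (D-1), 133 (D-2), 130 (E-3), 128 (D-3)
First bid not allocated: €121.
Allocation: D 3, E 3.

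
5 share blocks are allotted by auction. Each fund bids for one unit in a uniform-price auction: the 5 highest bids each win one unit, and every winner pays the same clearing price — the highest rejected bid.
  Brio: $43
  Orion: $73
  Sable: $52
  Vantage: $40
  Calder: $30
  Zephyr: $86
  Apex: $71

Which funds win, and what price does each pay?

Bids ranked high→low: 86 (Zephyr), 73 (Orion), 71 (Apex), 52 (Sable), 43 (Brio), 40 (Vantage), 30 (Calder)
Top 5: Zephyr, Orion, Apex, Sable, Brio.
First losing bid is Vantage's $40, which sets the uniform price.

Zephyr, Orion, Apex, Sable, Brio; each pays $40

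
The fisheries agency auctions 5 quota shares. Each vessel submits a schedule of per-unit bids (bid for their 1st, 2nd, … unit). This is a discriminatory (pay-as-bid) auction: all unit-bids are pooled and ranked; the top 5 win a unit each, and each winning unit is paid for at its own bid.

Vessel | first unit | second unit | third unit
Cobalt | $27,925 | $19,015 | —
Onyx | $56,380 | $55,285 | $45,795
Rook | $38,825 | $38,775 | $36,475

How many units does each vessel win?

Onyx 3, Rook 2

All unit-bids, highest first — top 5: 56,380 (Onyx-1), 55,285 (Onyx-2), 45,795 (Onyx-3), 38,825 (Rook-1), 38,775 (Rook-2)
Next rejected bid: $36,475 (not a price — pay-as-bid).
Allocation: Onyx 3, Rook 2.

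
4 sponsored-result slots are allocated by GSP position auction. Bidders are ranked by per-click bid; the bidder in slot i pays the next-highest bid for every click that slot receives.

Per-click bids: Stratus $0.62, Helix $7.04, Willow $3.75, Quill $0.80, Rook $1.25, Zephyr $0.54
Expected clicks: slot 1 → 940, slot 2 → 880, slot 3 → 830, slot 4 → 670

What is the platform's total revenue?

Total revenue: $5704.40

Per-click bids in order: $7.04 (Helix) > $3.75 (Willow) > $1.25 (Rook) > $0.80 (Quill) > $0.62 (Stratus) > …
Slot 1: Helix pays $3.75 × 940 = $3525.00
Slot 2: Willow pays $1.25 × 880 = $1100.00
Slot 3: Rook pays $0.80 × 830 = $664.00
Slot 4: Quill pays $0.62 × 670 = $415.40
Total = $5704.40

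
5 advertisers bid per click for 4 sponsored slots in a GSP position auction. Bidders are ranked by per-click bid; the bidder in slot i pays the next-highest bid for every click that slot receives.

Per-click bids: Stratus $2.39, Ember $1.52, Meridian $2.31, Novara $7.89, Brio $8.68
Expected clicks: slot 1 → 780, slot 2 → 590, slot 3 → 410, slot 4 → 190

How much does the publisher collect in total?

Total revenue: $8800.20

Ranked by bid: $8.68 (Brio) > $7.89 (Novara) > $2.39 (Stratus) > $2.31 (Meridian) > $1.52 (Ember)
Slot 1: Brio pays $7.89 × 780 = $6154.20
Slot 2: Novara pays $2.39 × 590 = $1410.10
Slot 3: Stratus pays $2.31 × 410 = $947.10
Slot 4: Meridian pays $1.52 × 190 = $288.80
Total = $8800.20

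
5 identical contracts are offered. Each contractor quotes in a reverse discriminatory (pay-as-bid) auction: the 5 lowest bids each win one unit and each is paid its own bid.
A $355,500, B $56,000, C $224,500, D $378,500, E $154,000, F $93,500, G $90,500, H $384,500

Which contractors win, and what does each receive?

B $56,000, G $90,500, F $93,500, E $154,000, C $224,500

Sorting: 56,000 (B), 90,500 (G), 93,500 (F), 154,000 (E), 224,500 (C), 355,500 (A), 378,500 (D), …
The 5 lowest are B, G, F, E, C.
Each winner is paid its own bid: B $56,000, G $90,500, F $93,500, E $154,000, C $224,500.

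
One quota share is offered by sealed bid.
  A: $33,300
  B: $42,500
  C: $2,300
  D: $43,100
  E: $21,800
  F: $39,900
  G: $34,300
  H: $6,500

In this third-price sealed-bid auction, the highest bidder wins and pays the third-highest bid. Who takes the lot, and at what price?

Bids in order: 43,100 (D) > 42,500 (B) > 39,900 (F) > 34,300 (G) > 33,300 (A) > 21,800 (E) > …
D wins; payment is bid #3 in the ranking = $39,900.

D pays $39,900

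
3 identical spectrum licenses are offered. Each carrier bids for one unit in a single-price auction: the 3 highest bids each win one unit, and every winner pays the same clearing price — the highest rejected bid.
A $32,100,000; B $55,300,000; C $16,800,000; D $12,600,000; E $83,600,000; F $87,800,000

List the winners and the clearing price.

F, E, B; each pays $32,100,000

Ordering the bids: 87,800,000 (F), 83,600,000 (E), 55,300,000 (B), 32,100,000 (A), 16,800,000 (C), …
Top 3: F, E, B.
Clearing price = highest rejected bid = $32,100,000.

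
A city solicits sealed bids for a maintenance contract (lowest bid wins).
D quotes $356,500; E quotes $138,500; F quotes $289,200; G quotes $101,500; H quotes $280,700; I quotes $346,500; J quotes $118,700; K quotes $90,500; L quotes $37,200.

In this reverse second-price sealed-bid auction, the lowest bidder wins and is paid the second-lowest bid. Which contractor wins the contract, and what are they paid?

L is paid $90,500

Sorting bids: 37,200 (L) < 90,500 (K) < 101,500 (G) < 118,700 (J) < 138,500 (E) < 280,700 (H) < …
L is lowest; is paid the second-lowest bid, $90,500.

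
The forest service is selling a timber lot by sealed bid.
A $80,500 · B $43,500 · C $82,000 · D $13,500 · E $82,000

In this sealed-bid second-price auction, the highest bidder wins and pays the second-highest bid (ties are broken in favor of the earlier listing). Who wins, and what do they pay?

Bids ranked: 82,000 (C) > 82,000 (E) > 80,500 (A) > 43,500 (B) > 13,500 (D)
Tie at $82,000 → C wins by tie-break.
C wins with the highest bid; price is set by the runner-up at $82,000.

C pays $82,000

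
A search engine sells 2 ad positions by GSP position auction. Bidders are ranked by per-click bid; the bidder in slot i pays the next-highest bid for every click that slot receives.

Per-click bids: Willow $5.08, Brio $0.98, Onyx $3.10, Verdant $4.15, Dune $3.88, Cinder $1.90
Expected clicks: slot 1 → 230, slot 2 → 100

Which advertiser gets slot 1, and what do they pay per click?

Willow; $4.15 per click

Sorting advertisers: $5.08 (Willow) > $4.15 (Verdant) > $3.88 (Dune) > …
Slot 1 goes to the first-ranked bidder, Willow, who pays the next bid down: $4.15/click.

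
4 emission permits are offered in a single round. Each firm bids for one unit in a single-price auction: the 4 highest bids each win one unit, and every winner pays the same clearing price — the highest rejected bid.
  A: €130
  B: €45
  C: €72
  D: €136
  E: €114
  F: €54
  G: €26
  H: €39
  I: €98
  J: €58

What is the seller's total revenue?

Bids ranked high→low: 136 (D), 130 (A), 114 (E), 98 (I), 72 (C), 58 (J), …
Top 4: D, A, E, I.
Clearing price = highest rejected bid = €72.
Total revenue = 4 × €72 = €288.

Total revenue: €288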